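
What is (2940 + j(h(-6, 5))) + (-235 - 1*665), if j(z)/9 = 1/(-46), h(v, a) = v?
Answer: 93831/46 ≈ 2039.8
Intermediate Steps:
j(z) = -9/46 (j(z) = 9/(-46) = 9*(-1/46) = -9/46)
(2940 + j(h(-6, 5))) + (-235 - 1*665) = (2940 - 9/46) + (-235 - 1*665) = 135231/46 + (-235 - 665) = 135231/46 - 900 = 93831/46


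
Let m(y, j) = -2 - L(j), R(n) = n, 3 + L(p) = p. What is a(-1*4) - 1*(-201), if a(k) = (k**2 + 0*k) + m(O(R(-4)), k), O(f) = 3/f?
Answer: 222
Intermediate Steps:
L(p) = -3 + p
m(y, j) = 1 - j (m(y, j) = -2 - (-3 + j) = -2 + (3 - j) = 1 - j)
a(k) = 1 + k**2 - k (a(k) = (k**2 + 0*k) + (1 - k) = (k**2 + 0) + (1 - k) = k**2 + (1 - k) = 1 + k**2 - k)
a(-1*4) - 1*(-201) = (1 + (-1*4)**2 - (-1)*4) - 1*(-201) = (1 + (-4)**2 - 1*(-4)) + 201 = (1 + 16 + 4) + 201 = 21 + 201 = 222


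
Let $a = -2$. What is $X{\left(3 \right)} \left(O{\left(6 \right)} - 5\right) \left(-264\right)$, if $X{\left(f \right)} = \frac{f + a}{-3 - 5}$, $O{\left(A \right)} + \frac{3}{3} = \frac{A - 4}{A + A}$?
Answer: $- \frac{385}{2} \approx -192.5$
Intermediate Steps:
$O{\left(A \right)} = -1 + \frac{-4 + A}{2 A}$ ($O{\left(A \right)} = -1 + \frac{A - 4}{A + A} = -1 + \frac{-4 + A}{2 A}$)
$X{\left(f \right)} = \frac{1}{4} - \frac{f}{8}$ ($X{\left(f \right)} = \frac{f - 2}{-3 - 5} = \frac{-2 + f}{-8} = \left(-2 + f\right) \left(- \frac{1}{8}\right) = \frac{1}{4} - \frac{f}{8}$)
$X{\left(3 \right)} \left(O{\left(6 \right)} - 5\right) \left(-264\right) = \left(\frac{1}{4} - \frac{3}{8}\right) \left(\frac{-4 - 6}{2 \cdot 6} - 5\right) \left(-264\right) = \left(\frac{1}{4} - \frac{3}{8}\right) \left(\frac{1}{2} \cdot \frac{1}{6} \left(-4 - 6\right) - 5\right) \left(-264\right) = - \frac{\frac{1}{2} \cdot \frac{1}{6} \left(-10\right) - 5}{8} \left(-264\right) = - \frac{- \frac{5}{6} - 5}{8} \left(-264\right) = \left(- \frac{1}{8}\right) \left(- \frac{35}{6}\right) \left(-264\right) = \frac{35}{48} \left(-264\right) = - \frac{385}{2}$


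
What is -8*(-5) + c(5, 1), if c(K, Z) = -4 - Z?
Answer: 35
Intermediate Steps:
-8*(-5) + c(5, 1) = -8*(-5) + (-4 - 1*1) = 40 + (-4 - 1) = 40 - 5 = 35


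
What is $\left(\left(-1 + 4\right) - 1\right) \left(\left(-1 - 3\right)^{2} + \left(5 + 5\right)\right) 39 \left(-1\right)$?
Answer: $-2028$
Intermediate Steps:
$\left(\left(-1 + 4\right) - 1\right) \left(\left(-1 - 3\right)^{2} + \left(5 + 5\right)\right) 39 \left(-1\right) = \left(3 - 1\right) \left(\left(-4\right)^{2} + 10\right) 39 \left(-1\right) = 2 \left(16 + 10\right) 39 \left(-1\right) = 2 \cdot 26 \cdot 39 \left(-1\right) = 52 \cdot 39 \left(-1\right) = 2028 \left(-1\right) = -2028$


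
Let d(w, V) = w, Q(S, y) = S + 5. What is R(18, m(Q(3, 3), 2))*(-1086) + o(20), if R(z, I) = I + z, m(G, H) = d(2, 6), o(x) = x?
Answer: -21700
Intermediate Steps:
Q(S, y) = 5 + S
m(G, H) = 2
R(18, m(Q(3, 3), 2))*(-1086) + o(20) = (2 + 18)*(-1086) + 20 = 20*(-1086) + 20 = -21720 + 20 = -21700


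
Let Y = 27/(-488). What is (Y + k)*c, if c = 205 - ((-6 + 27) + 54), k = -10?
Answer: -318955/244 ≈ -1307.2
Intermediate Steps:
Y = -27/488 (Y = 27*(-1/488) = -27/488 ≈ -0.055328)
c = 130 (c = 205 - (21 + 54) = 205 - 1*75 = 205 - 75 = 130)
(Y + k)*c = (-27/488 - 10)*130 = -4907/488*130 = -318955/244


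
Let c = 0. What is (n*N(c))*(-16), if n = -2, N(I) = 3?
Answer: 96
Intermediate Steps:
(n*N(c))*(-16) = -2*3*(-16) = -6*(-16) = 96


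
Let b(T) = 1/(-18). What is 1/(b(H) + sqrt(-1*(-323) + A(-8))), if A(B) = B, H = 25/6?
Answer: 18/102059 + 972*sqrt(35)/102059 ≈ 0.056521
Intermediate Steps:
H = 25/6 (H = 25*(1/6) = 25/6 ≈ 4.1667)
b(T) = -1/18
1/(b(H) + sqrt(-1*(-323) + A(-8))) = 1/(-1/18 + sqrt(-1*(-323) - 8)) = 1/(-1/18 + sqrt(323 - 8)) = 1/(-1/18 + sqrt(315)) = 1/(-1/18 + 3*sqrt(35))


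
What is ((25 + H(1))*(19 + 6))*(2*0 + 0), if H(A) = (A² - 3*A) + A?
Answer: 0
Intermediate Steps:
H(A) = A² - 2*A
((25 + H(1))*(19 + 6))*(2*0 + 0) = ((25 + 1*(-2 + 1))*(19 + 6))*(2*0 + 0) = ((25 + 1*(-1))*25)*(0 + 0) = ((25 - 1)*25)*0 = (24*25)*0 = 600*0 = 0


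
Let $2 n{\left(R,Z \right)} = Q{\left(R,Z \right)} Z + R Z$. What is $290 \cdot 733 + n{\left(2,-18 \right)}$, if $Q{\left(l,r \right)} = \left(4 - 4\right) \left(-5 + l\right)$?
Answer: $212552$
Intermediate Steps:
$Q{\left(l,r \right)} = 0$ ($Q{\left(l,r \right)} = 0 \left(-5 + l\right) = 0$)
$n{\left(R,Z \right)} = \frac{R Z}{2}$ ($n{\left(R,Z \right)} = \frac{0 Z + R Z}{2} = \frac{0 + R Z}{2} = \frac{R Z}{2}$)
$290 \cdot 733 + n{\left(2,-18 \right)} = 290 \cdot 733 + \frac{1}{2} \cdot 2 \left(-18\right) = 212570 - 18 = 212552$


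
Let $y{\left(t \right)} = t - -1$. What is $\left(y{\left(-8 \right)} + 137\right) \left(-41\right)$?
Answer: $-5330$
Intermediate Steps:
$y{\left(t \right)} = 1 + t$ ($y{\left(t \right)} = t + 1 = 1 + t$)
$\left(y{\left(-8 \right)} + 137\right) \left(-41\right) = \left(\left(1 - 8\right) + 137\right) \left(-41\right) = \left(-7 + 137\right) \left(-41\right) = 130 \left(-41\right) = -5330$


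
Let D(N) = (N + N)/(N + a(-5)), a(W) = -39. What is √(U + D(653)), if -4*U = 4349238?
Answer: I*√409910530378/614 ≈ 1042.7*I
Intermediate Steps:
U = -2174619/2 (U = -¼*4349238 = -2174619/2 ≈ -1.0873e+6)
D(N) = 2*N/(-39 + N) (D(N) = (N + N)/(N - 39) = (2*N)/(-39 + N) = 2*N/(-39 + N))
√(U + D(653)) = √(-2174619/2 + 2*653/(-39 + 653)) = √(-2174619/2 + 2*653/614) = √(-2174619/2 + 2*653*(1/614)) = √(-2174619/2 + 653/307) = √(-667606727/614) = I*√409910530378/614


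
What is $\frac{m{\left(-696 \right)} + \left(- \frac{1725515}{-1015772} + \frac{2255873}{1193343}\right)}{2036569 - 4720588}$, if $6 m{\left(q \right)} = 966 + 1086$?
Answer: $- \frac{528260795281}{4102739339571468} \approx -0.00012876$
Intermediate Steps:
$m{\left(q \right)} = 342$ ($m{\left(q \right)} = \frac{966 + 1086}{6} = \frac{1}{6} \cdot 2052 = 342$)
$\frac{m{\left(-696 \right)} + \left(- \frac{1725515}{-1015772} + \frac{2255873}{1193343}\right)}{2036569 - 4720588} = \frac{342 + \left(- \frac{1725515}{-1015772} + \frac{2255873}{1193343}\right)}{2036569 - 4720588} = \frac{342 + \left(\left(-1725515\right) \left(- \frac{1}{1015772}\right) + 2255873 \cdot \frac{1}{1193343}\right)}{-2684019} = \left(342 + \left(\frac{1725515}{1015772} + \frac{2255873}{1193343}\right)\right) \left(- \frac{1}{2684019}\right) = \left(342 + \frac{71321047141}{19871547636}\right) \left(- \frac{1}{2684019}\right) = \frac{6867390338653}{19871547636} \left(- \frac{1}{2684019}\right) = - \frac{528260795281}{4102739339571468}$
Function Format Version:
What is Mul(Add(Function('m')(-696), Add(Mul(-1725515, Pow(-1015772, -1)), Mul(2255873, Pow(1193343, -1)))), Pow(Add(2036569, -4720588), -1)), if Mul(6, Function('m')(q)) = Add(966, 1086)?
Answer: Rational(-528260795281, 4102739339571468) ≈ -0.00012876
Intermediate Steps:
Function('m')(q) = 342 (Function('m')(q) = Mul(Rational(1, 6), Add(966, 1086)) = Mul(Rational(1, 6), 2052) = 342)
Mul(Add(Function('m')(-696), Add(Mul(-1725515, Pow(-1015772, -1)), Mul(2255873, Pow(1193343, -1)))), Pow(Add(2036569, -4720588), -1)) = Mul(Add(342, Add(Mul(-1725515, Pow(-1015772, -1)), Mul(2255873, Pow(1193343, -1)))), Pow(Add(2036569, -4720588), -1)) = Mul(Add(342, Add(Mul(-1725515, Rational(-1, 1015772)), Mul(2255873, Rational(1, 1193343)))), Pow(-2684019, -1)) = Mul(Add(342, Add(Rational(1725515, 1015772), Rational(2255873, 1193343))), Rational(-1, 2684019)) = Mul(Add(342, Rational(71321047141, 19871547636)), Rational(-1, 2684019)) = Mul(Rational(6867390338653, 19871547636), Rational(-1, 2684019)) = Rational(-528260795281, 4102739339571468)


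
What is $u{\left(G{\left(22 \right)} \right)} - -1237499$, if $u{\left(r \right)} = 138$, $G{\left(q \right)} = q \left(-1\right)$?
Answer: $1237637$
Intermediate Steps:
$G{\left(q \right)} = - q$
$u{\left(G{\left(22 \right)} \right)} - -1237499 = 138 - -1237499 = 138 + 1237499 = 1237637$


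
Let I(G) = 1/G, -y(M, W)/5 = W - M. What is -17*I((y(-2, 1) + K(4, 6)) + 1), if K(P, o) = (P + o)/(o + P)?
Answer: 17/13 ≈ 1.3077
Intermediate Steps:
y(M, W) = -5*W + 5*M (y(M, W) = -5*(W - M) = -5*W + 5*M)
K(P, o) = 1 (K(P, o) = (P + o)/(P + o) = 1)
-17*I((y(-2, 1) + K(4, 6)) + 1) = -17/(((-5*1 + 5*(-2)) + 1) + 1) = -17/(((-5 - 10) + 1) + 1) = -17/((-15 + 1) + 1) = -17/(-14 + 1) = -17/(-13) = -17*(-1/13) = 17/13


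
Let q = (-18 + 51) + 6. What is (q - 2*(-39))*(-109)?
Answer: -12753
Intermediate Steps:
q = 39 (q = 33 + 6 = 39)
(q - 2*(-39))*(-109) = (39 - 2*(-39))*(-109) = (39 + 78)*(-109) = 117*(-109) = -12753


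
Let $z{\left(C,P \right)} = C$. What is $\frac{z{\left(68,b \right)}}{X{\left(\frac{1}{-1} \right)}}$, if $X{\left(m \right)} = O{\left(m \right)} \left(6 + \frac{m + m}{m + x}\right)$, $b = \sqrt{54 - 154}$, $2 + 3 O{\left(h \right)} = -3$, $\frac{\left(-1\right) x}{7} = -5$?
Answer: $- \frac{3468}{505} \approx -6.8673$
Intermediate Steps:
$x = 35$ ($x = \left(-7\right) \left(-5\right) = 35$)
$O{\left(h \right)} = - \frac{5}{3}$ ($O{\left(h \right)} = - \frac{2}{3} + \frac{1}{3} \left(-3\right) = - \frac{2}{3} - 1 = - \frac{5}{3}$)
$b = 10 i$ ($b = \sqrt{-100} = 10 i \approx 10.0 i$)
$X{\left(m \right)} = -10 - \frac{10 m}{3 \left(35 + m\right)}$ ($X{\left(m \right)} = - \frac{5 \left(6 + \frac{m + m}{m + 35}\right)}{3} = - \frac{5 \left(6 + \frac{2 m}{35 + m}\right)}{3} = -10 - \frac{10 m}{3 \left(35 + m\right)}$)
$\frac{z{\left(68,b \right)}}{X{\left(\frac{1}{-1} \right)}} = \frac{68}{\frac{10}{3} \frac{1}{35 + \frac{1}{-1}} \left(-105 - \frac{4}{-1}\right)} = \frac{68}{\frac{10}{3} \frac{1}{35 - 1} \left(-105 - -4\right)} = \frac{68}{\frac{10}{3} \cdot \frac{1}{34} \left(-105 + 4\right)} = \frac{68}{\frac{10}{3} \cdot \frac{1}{34} \left(-101\right)} = \frac{68}{- \frac{505}{51}} = 68 \left(- \frac{51}{505}\right) = - \frac{3468}{505}$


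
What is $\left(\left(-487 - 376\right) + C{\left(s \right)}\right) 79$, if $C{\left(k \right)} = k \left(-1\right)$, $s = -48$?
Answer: $-64385$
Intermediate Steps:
$C{\left(k \right)} = - k$
$\left(\left(-487 - 376\right) + C{\left(s \right)}\right) 79 = \left(\left(-487 - 376\right) - -48\right) 79 = \left(-863 + 48\right) 79 = \left(-815\right) 79 = -64385$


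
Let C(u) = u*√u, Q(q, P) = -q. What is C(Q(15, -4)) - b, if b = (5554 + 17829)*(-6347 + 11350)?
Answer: -116985149 - 15*I*√15 ≈ -1.1699e+8 - 58.095*I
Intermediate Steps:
C(u) = u^(3/2)
b = 116985149 (b = 23383*5003 = 116985149)
C(Q(15, -4)) - b = (-1*15)^(3/2) - 1*116985149 = (-15)^(3/2) - 116985149 = -15*I*√15 - 116985149 = -116985149 - 15*I*√15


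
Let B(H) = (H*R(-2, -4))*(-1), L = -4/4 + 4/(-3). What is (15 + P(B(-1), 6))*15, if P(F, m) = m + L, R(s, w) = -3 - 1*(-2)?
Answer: 280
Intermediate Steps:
R(s, w) = -1 (R(s, w) = -3 + 2 = -1)
L = -7/3 (L = -4*1/4 + 4*(-1/3) = -1 - 4/3 = -7/3 ≈ -2.3333)
B(H) = H (B(H) = (H*(-1))*(-1) = -H*(-1) = H)
P(F, m) = -7/3 + m (P(F, m) = m - 7/3 = -7/3 + m)
(15 + P(B(-1), 6))*15 = (15 + (-7/3 + 6))*15 = (15 + 11/3)*15 = (56/3)*15 = 280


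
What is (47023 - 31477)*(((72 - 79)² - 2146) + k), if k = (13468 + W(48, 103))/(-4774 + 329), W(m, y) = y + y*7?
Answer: -145129014522/4445 ≈ -3.2650e+7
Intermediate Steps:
W(m, y) = 8*y (W(m, y) = y + 7*y = 8*y)
k = -14292/4445 (k = (13468 + 8*103)/(-4774 + 329) = (13468 + 824)/(-4445) = 14292*(-1/4445) = -14292/4445 ≈ -3.2153)
(47023 - 31477)*(((72 - 79)² - 2146) + k) = (47023 - 31477)*(((72 - 79)² - 2146) - 14292/4445) = 15546*(((-7)² - 2146) - 14292/4445) = 15546*((49 - 2146) - 14292/4445) = 15546*(-2097 - 14292/4445) = 15546*(-9335457/4445) = -145129014522/4445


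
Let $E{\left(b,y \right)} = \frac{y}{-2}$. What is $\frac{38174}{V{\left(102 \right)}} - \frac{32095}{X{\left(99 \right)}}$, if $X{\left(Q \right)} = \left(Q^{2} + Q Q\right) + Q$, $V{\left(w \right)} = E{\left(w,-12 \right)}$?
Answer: $\frac{125312234}{19701} \approx 6360.7$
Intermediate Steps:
$E{\left(b,y \right)} = - \frac{y}{2}$ ($E{\left(b,y \right)} = y \left(- \frac{1}{2}\right) = - \frac{y}{2}$)
$V{\left(w \right)} = 6$ ($V{\left(w \right)} = \left(- \frac{1}{2}\right) \left(-12\right) = 6$)
$X{\left(Q \right)} = Q + 2 Q^{2}$ ($X{\left(Q \right)} = \left(Q^{2} + Q^{2}\right) + Q = 2 Q^{2} + Q = Q + 2 Q^{2}$)
$\frac{38174}{V{\left(102 \right)}} - \frac{32095}{X{\left(99 \right)}} = \frac{38174}{6} - \frac{32095}{99 \left(1 + 2 \cdot 99\right)} = 38174 \cdot \frac{1}{6} - \frac{32095}{99 \left(1 + 198\right)} = \frac{19087}{3} - \frac{32095}{99 \cdot 199} = \frac{19087}{3} - \frac{32095}{19701} = \frac{125312234}{19701}$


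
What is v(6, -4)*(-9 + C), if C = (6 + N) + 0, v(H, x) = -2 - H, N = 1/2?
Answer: 20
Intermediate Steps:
N = ½ ≈ 0.50000
C = 13/2 (C = (6 + ½) + 0 = 13/2 + 0 = 13/2 ≈ 6.5000)
v(6, -4)*(-9 + C) = (-2 - 1*6)*(-9 + 13/2) = (-2 - 6)*(-5/2) = -8*(-5/2) = 20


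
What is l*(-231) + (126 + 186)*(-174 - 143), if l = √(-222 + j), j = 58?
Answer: -98904 - 462*I*√41 ≈ -98904.0 - 2958.2*I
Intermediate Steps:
l = 2*I*√41 (l = √(-222 + 58) = √(-164) = 2*I*√41 ≈ 12.806*I)
l*(-231) + (126 + 186)*(-174 - 143) = (2*I*√41)*(-231) + (126 + 186)*(-174 - 143) = -462*I*√41 + 312*(-317) = -462*I*√41 - 98904 = -98904 - 462*I*√41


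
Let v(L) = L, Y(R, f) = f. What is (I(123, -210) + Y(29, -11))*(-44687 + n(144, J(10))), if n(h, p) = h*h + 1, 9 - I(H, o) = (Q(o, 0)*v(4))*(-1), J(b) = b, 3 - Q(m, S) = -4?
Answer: -622700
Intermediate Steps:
Q(m, S) = 7 (Q(m, S) = 3 - 1*(-4) = 3 + 4 = 7)
I(H, o) = 37 (I(H, o) = 9 - 7*4*(-1) = 9 - 28*(-1) = 9 - 1*(-28) = 9 + 28 = 37)
n(h, p) = 1 + h² (n(h, p) = h² + 1 = 1 + h²)
(I(123, -210) + Y(29, -11))*(-44687 + n(144, J(10))) = (37 - 11)*(-44687 + (1 + 144²)) = 26*(-44687 + (1 + 20736)) = 26*(-44687 + 20737) = 26*(-23950) = -622700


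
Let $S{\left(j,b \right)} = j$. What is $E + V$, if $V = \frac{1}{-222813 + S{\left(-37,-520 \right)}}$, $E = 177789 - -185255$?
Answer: $\frac{80904355399}{222850} \approx 3.6304 \cdot 10^{5}$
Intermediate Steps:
$E = 363044$ ($E = 177789 + 185255 = 363044$)
$V = - \frac{1}{222850}$ ($V = \frac{1}{-222813 - 37} = \frac{1}{-222850} = - \frac{1}{222850} \approx -4.4873 \cdot 10^{-6}$)
$E + V = 363044 - \frac{1}{222850} = \frac{80904355399}{222850}$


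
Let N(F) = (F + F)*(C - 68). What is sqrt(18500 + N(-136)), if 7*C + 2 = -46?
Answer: 2*sqrt(476049)/7 ≈ 197.13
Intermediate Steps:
C = -48/7 (C = -2/7 + (1/7)*(-46) = -2/7 - 46/7 = -48/7 ≈ -6.8571)
N(F) = -1048*F/7 (N(F) = (F + F)*(-48/7 - 68) = (2*F)*(-524/7) = -1048*F/7)
sqrt(18500 + N(-136)) = sqrt(18500 - 1048/7*(-136)) = sqrt(18500 + 142528/7) = sqrt(272028/7) = 2*sqrt(476049)/7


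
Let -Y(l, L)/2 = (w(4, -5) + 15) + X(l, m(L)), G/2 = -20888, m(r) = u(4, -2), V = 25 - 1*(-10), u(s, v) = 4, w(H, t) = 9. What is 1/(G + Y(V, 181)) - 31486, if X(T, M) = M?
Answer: -1317122353/41832 ≈ -31486.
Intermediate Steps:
V = 35 (V = 25 + 10 = 35)
m(r) = 4
G = -41776 (G = 2*(-20888) = -41776)
Y(l, L) = -56 (Y(l, L) = -2*((9 + 15) + 4) = -2*(24 + 4) = -2*28 = -56)
1/(G + Y(V, 181)) - 31486 = 1/(-41776 - 56) - 31486 = 1/(-41832) - 31486 = -1/41832 - 31486 = -1317122353/41832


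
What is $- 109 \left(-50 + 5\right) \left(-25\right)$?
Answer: $-122625$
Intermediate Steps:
$- 109 \left(-50 + 5\right) \left(-25\right) = - 109 \left(\left(-45\right) \left(-25\right)\right) = \left(-109\right) 1125 = -122625$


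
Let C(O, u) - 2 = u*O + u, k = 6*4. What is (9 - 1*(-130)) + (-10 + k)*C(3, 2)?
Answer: 279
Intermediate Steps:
k = 24
C(O, u) = 2 + u + O*u (C(O, u) = 2 + (u*O + u) = 2 + (O*u + u) = 2 + (u + O*u) = 2 + u + O*u)
(9 - 1*(-130)) + (-10 + k)*C(3, 2) = (9 - 1*(-130)) + (-10 + 24)*(2 + 2 + 3*2) = (9 + 130) + 14*(2 + 2 + 6) = 139 + 14*10 = 139 + 140 = 279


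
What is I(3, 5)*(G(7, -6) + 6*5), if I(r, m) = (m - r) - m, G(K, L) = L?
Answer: -72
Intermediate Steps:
I(r, m) = -r
I(3, 5)*(G(7, -6) + 6*5) = (-1*3)*(-6 + 6*5) = -3*(-6 + 30) = -3*24 = -72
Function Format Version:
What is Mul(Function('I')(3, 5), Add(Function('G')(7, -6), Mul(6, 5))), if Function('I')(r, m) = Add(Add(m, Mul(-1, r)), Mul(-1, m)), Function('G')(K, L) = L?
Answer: -72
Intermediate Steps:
Function('I')(r, m) = Mul(-1, r)
Mul(Function('I')(3, 5), Add(Function('G')(7, -6), Mul(6, 5))) = Mul(Mul(-1, 3), Add(-6, Mul(6, 5))) = Mul(-3, Add(-6, 30)) = Mul(-3, 24) = -72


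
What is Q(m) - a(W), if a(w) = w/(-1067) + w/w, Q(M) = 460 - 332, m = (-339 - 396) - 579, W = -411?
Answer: 135098/1067 ≈ 126.61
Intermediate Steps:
m = -1314 (m = -735 - 579 = -1314)
Q(M) = 128
a(w) = 1 - w/1067 (a(w) = w*(-1/1067) + 1 = -w/1067 + 1 = 1 - w/1067)
Q(m) - a(W) = 128 - (1 - 1/1067*(-411)) = 128 - (1 + 411/1067) = 128 - 1*1478/1067 = 128 - 1478/1067 = 135098/1067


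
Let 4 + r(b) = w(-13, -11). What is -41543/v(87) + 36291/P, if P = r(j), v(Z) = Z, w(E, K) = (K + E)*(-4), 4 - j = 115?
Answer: -664639/8004 ≈ -83.038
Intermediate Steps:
j = -111 (j = 4 - 1*115 = 4 - 115 = -111)
w(E, K) = -4*E - 4*K (w(E, K) = (E + K)*(-4) = -4*E - 4*K)
r(b) = 92 (r(b) = -4 + (-4*(-13) - 4*(-11)) = -4 + (52 + 44) = -4 + 96 = 92)
P = 92
-41543/v(87) + 36291/P = -41543/87 + 36291/92 = -664639/8004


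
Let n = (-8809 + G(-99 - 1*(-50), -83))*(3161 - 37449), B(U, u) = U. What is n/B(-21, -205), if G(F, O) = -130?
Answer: -43785776/3 ≈ -1.4595e+7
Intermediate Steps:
n = 306500432 (n = (-8809 - 130)*(3161 - 37449) = -8939*(-34288) = 306500432)
n/B(-21, -205) = 306500432/(-21) = 306500432*(-1/21) = -43785776/3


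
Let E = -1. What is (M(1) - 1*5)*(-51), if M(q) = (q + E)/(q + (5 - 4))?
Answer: 255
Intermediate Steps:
M(q) = (-1 + q)/(1 + q) (M(q) = (q - 1)/(q + (5 - 4)) = (-1 + q)/(q + 1) = (-1 + q)/(1 + q))
(M(1) - 1*5)*(-51) = ((-1 + 1)/(1 + 1) - 1*5)*(-51) = (0/2 - 5)*(-51) = ((½)*0 - 5)*(-51) = (0 - 5)*(-51) = -5*(-51) = 255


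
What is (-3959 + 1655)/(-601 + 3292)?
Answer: -256/299 ≈ -0.85619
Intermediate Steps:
(-3959 + 1655)/(-601 + 3292) = -2304/2691 = -2304*1/2691 = -256/299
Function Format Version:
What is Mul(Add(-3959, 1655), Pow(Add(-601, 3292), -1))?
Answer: Rational(-256, 299) ≈ -0.85619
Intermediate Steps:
Mul(Add(-3959, 1655), Pow(Add(-601, 3292), -1)) = Mul(-2304, Pow(2691, -1)) = Mul(-2304, Rational(1, 2691)) = Rational(-256, 299)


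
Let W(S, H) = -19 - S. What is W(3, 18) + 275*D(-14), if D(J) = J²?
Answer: 53878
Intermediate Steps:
W(3, 18) + 275*D(-14) = (-19 - 1*3) + 275*(-14)² = (-19 - 3) + 275*196 = -22 + 53900 = 53878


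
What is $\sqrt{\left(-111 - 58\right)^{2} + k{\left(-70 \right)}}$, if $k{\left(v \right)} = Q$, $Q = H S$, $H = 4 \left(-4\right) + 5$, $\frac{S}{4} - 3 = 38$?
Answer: $3 \sqrt{2973} \approx 163.58$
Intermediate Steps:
$S = 164$ ($S = 12 + 4 \cdot 38 = 12 + 152 = 164$)
$H = -11$ ($H = -16 + 5 = -11$)
$Q = -1804$ ($Q = \left(-11\right) 164 = -1804$)
$k{\left(v \right)} = -1804$
$\sqrt{\left(-111 - 58\right)^{2} + k{\left(-70 \right)}} = \sqrt{\left(-111 - 58\right)^{2} - 1804} = \sqrt{\left(-169\right)^{2} - 1804} = \sqrt{28561 - 1804} = \sqrt{26757} = 3 \sqrt{2973}$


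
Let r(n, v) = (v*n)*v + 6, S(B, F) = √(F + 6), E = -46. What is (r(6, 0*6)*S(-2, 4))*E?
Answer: -276*√10 ≈ -872.79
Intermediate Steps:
S(B, F) = √(6 + F)
r(n, v) = 6 + n*v² (r(n, v) = (n*v)*v + 6 = n*v² + 6 = 6 + n*v²)
(r(6, 0*6)*S(-2, 4))*E = ((6 + 6*(0*6)²)*√(6 + 4))*(-46) = ((6 + 6*0²)*√10)*(-46) = ((6 + 6*0)*√10)*(-46) = ((6 + 0)*√10)*(-46) = (6*√10)*(-46) = -276*√10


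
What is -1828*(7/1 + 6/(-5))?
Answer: -53012/5 ≈ -10602.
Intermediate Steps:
-1828*(7/1 + 6/(-5)) = -1828*(7*1 + 6*(-1/5)) = -1828*(7 - 6/5) = -1828*29/5 = -53012/5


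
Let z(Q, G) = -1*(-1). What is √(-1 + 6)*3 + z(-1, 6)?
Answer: 1 + 3*√5 ≈ 7.7082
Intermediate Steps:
z(Q, G) = 1
√(-1 + 6)*3 + z(-1, 6) = √(-1 + 6)*3 + 1 = √5*3 + 1 = 3*√5 + 1 = 1 + 3*√5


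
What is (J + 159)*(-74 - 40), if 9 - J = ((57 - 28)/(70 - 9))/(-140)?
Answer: -81780693/4270 ≈ -19152.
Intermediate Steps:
J = 76889/8540 (J = 9 - (57 - 28)/(70 - 9)/(-140) = 9 - 29/61*(-1)/140 = 9 - 29*(1/61)*(-1)/140 = 9 - 29*(-1)/(61*140) = 9 - 1*(-29/8540) = 9 + 29/8540 = 76889/8540 ≈ 9.0034)
(J + 159)*(-74 - 40) = (76889/8540 + 159)*(-74 - 40) = (1434749/8540)*(-114) = -81780693/4270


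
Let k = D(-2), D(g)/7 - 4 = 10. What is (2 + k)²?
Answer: 10000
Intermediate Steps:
D(g) = 98 (D(g) = 28 + 7*10 = 28 + 70 = 98)
k = 98
(2 + k)² = (2 + 98)² = 100² = 10000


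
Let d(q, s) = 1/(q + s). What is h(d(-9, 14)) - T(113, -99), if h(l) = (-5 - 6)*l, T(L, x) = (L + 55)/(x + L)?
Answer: -71/5 ≈ -14.200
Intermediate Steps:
T(L, x) = (55 + L)/(L + x)
h(l) = -11*l
h(d(-9, 14)) - T(113, -99) = -11/(-9 + 14) - (55 + 113)/(113 - 99) = -11/5 - 168/14 = -11*1/5 - 168/14 = -11/5 - 1*12 = -11/5 - 12 = -71/5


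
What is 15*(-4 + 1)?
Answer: -45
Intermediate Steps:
15*(-4 + 1) = 15*(-3) = -45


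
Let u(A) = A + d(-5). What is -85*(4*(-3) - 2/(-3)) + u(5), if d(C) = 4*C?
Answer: 2845/3 ≈ 948.33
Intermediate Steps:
u(A) = -20 + A (u(A) = A + 4*(-5) = A - 20 = -20 + A)
-85*(4*(-3) - 2/(-3)) + u(5) = -85*(4*(-3) - 2/(-3)) + (-20 + 5) = -85*(-12 - 2*(-1/3)) - 15 = -85*(-12 + 2/3) - 15 = -85*(-34/3) - 15 = 2890/3 - 15 = 2845/3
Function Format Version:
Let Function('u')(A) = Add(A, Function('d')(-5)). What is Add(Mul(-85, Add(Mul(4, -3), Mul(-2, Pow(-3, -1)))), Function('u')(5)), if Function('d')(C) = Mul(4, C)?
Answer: Rational(2845, 3) ≈ 948.33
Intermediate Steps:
Function('u')(A) = Add(-20, A) (Function('u')(A) = Add(A, Mul(4, -5)) = Add(A, -20) = Add(-20, A))
Add(Mul(-85, Add(Mul(4, -3), Mul(-2, Pow(-3, -1)))), Function('u')(5)) = Add(Mul(-85, Add(Mul(4, -3), Mul(-2, Pow(-3, -1)))), Add(-20, 5)) = Add(Mul(-85, Add(-12, Mul(-2, Rational(-1, 3)))), -15) = Add(Mul(-85, Add(-12, Rational(2, 3))), -15) = Add(Mul(-85, Rational(-34, 3)), -15) = Add(Rational(2890, 3), -15) = Rational(2845, 3)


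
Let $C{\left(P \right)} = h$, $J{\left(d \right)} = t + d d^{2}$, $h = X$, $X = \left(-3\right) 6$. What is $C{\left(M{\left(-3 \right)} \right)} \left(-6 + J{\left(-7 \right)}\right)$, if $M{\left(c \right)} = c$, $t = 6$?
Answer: $6174$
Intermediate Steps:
$X = -18$
$h = -18$
$J{\left(d \right)} = 6 + d^{3}$ ($J{\left(d \right)} = 6 + d d^{2} = 6 + d^{3}$)
$C{\left(P \right)} = -18$
$C{\left(M{\left(-3 \right)} \right)} \left(-6 + J{\left(-7 \right)}\right) = - 18 \left(-6 + \left(6 + \left(-7\right)^{3}\right)\right) = - 18 \left(-6 + \left(6 - 343\right)\right) = - 18 \left(-6 - 337\right) = \left(-18\right) \left(-343\right) = 6174$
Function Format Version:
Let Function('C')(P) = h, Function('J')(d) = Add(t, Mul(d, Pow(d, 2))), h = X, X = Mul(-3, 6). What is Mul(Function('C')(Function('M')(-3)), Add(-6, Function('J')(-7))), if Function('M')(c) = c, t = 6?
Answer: 6174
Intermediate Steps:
X = -18
h = -18
Function('J')(d) = Add(6, Pow(d, 3)) (Function('J')(d) = Add(6, Mul(d, Pow(d, 2))) = Add(6, Pow(d, 3)))
Function('C')(P) = -18
Mul(Function('C')(Function('M')(-3)), Add(-6, Function('J')(-7))) = Mul(-18, Add(-6, Add(6, Pow(-7, 3)))) = Mul(-18, Add(-6, Add(6, -343))) = Mul(-18, Add(-6, -337)) = Mul(-18, -343) = 6174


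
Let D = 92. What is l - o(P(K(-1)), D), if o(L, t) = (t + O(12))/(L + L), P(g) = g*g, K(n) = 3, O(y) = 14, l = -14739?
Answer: -132704/9 ≈ -14745.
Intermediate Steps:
P(g) = g²
o(L, t) = (14 + t)/(2*L) (o(L, t) = (t + 14)/(L + L) = (14 + t)/((2*L)) = (14 + t)*(1/(2*L)) = (14 + t)/(2*L))
l - o(P(K(-1)), D) = -14739 - (14 + 92)/(2*(3²)) = -14739 - 106/(2*9) = -14739 - 1*53/9 = -14739 - 53/9 = -132704/9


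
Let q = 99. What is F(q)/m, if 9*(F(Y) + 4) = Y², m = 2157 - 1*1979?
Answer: 1085/178 ≈ 6.0955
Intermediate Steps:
m = 178 (m = 2157 - 1979 = 178)
F(Y) = -4 + Y²/9
F(q)/m = (-4 + (⅑)*99²)/178 = (-4 + (⅑)*9801)*(1/178) = (-4 + 1089)*(1/178) = 1085*(1/178) = 1085/178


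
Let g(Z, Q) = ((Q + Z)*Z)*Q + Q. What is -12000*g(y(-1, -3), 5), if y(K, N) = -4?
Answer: 180000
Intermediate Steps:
g(Z, Q) = Q + Q*Z*(Q + Z) (g(Z, Q) = (Z*(Q + Z))*Q + Q = Q*Z*(Q + Z) + Q = Q + Q*Z*(Q + Z))
-12000*g(y(-1, -3), 5) = -60000*(1 + (-4)² + 5*(-4)) = -60000*(1 + 16 - 20) = -60000*(-3) = -12000*(-15) = 180000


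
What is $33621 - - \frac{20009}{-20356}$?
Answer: $\frac{684369067}{20356} \approx 33620.0$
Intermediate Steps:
$33621 - - \frac{20009}{-20356} = 33621 - \left(-20009\right) \left(- \frac{1}{20356}\right) = 33621 - \frac{20009}{20356} = \frac{684369067}{20356}$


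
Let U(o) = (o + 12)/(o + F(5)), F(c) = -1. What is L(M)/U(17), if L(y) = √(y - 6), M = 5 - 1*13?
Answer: 16*I*√14/29 ≈ 2.0644*I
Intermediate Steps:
M = -8 (M = 5 - 13 = -8)
L(y) = √(-6 + y)
U(o) = (12 + o)/(-1 + o) (U(o) = (o + 12)/(o - 1) = (12 + o)/(-1 + o))
L(M)/U(17) = √(-6 - 8)/(((12 + 17)/(-1 + 17))) = √(-14)/((29/16)) = (I*√14)/(((1/16)*29)) = (I*√14)/(29/16) = (I*√14)*(16/29) = 16*I*√14/29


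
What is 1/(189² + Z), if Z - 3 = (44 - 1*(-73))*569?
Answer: 1/102297 ≈ 9.7755e-6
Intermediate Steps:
Z = 66576 (Z = 3 + (44 - 1*(-73))*569 = 3 + (44 + 73)*569 = 3 + 117*569 = 3 + 66573 = 66576)
1/(189² + Z) = 1/(189² + 66576) = 1/(35721 + 66576) = 1/102297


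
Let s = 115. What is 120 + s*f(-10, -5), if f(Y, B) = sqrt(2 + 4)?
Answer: 120 + 115*sqrt(6) ≈ 401.69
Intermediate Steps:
f(Y, B) = sqrt(6)
120 + s*f(-10, -5) = 120 + 115*sqrt(6)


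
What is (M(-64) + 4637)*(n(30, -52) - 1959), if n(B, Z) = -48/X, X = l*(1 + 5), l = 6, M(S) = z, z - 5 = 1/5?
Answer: -45501297/5 ≈ -9.1003e+6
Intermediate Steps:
z = 26/5 (z = 5 + 1/5 = 5 + ⅕ = 26/5 ≈ 5.2000)
M(S) = 26/5
X = 36 (X = 6*(1 + 5) = 6*6 = 36)
n(B, Z) = -4/3 (n(B, Z) = -48/36 = -48*1/36 = -4/3)
(M(-64) + 4637)*(n(30, -52) - 1959) = (26/5 + 4637)*(-4/3 - 1959) = (23211/5)*(-5881/3) = -45501297/5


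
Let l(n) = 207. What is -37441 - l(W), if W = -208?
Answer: -37648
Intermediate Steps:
-37441 - l(W) = -37441 - 1*207 = -37441 - 207 = -37648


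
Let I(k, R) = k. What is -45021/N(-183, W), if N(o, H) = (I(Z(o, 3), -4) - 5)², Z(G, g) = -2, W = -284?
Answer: -45021/49 ≈ -918.80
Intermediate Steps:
N(o, H) = 49 (N(o, H) = (-2 - 5)² = (-7)² = 49)
-45021/N(-183, W) = -45021/49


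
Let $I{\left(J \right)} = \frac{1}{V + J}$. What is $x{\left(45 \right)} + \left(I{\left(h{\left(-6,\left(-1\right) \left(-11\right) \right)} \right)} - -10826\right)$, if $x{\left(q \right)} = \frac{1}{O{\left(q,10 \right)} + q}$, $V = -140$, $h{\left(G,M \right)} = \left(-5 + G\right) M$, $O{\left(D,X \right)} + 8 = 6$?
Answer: $\frac{121500416}{11223} \approx 10826.0$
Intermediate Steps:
$O{\left(D,X \right)} = -2$ ($O{\left(D,X \right)} = -8 + 6 = -2$)
$h{\left(G,M \right)} = M \left(-5 + G\right)$
$x{\left(q \right)} = \frac{1}{-2 + q}$
$I{\left(J \right)} = \frac{1}{-140 + J}$
$x{\left(45 \right)} + \left(I{\left(h{\left(-6,\left(-1\right) \left(-11\right) \right)} \right)} - -10826\right) = \frac{1}{-2 + 45} + \left(\frac{1}{-140 + \left(-1\right) \left(-11\right) \left(-5 - 6\right)} - -10826\right) = \frac{1}{43} + \left(\frac{1}{-140 + 11 \left(-11\right)} + 10826\right) = \frac{1}{43} + \left(\frac{1}{-140 - 121} + 10826\right) = \frac{1}{43} + \left(\frac{1}{-261} + 10826\right) = \frac{1}{43} + \left(- \frac{1}{261} + 10826\right) = \frac{1}{43} + \frac{2825585}{261} = \frac{121500416}{11223}$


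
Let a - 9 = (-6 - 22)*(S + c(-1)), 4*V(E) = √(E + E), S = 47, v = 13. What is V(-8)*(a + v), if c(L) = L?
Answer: -1266*I ≈ -1266.0*I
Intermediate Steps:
V(E) = √2*√E/4 (V(E) = √(E + E)/4 = √(2*E)/4 = (√2*√E)/4 = √2*√E/4)
a = -1279 (a = 9 + (-6 - 22)*(47 - 1) = 9 - 28*46 = 9 - 1288 = -1279)
V(-8)*(a + v) = (√2*√(-8)/4)*(-1279 + 13) = (√2*(2*I*√2)/4)*(-1266) = I*(-1266) = -1266*I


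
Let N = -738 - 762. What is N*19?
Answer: -28500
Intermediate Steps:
N = -1500
N*19 = -1500*19 = -28500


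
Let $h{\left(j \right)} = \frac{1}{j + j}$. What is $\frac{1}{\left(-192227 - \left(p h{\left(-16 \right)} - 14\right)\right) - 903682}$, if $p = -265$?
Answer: $- \frac{32}{35068905} \approx -9.1249 \cdot 10^{-7}$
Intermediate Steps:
$h{\left(j \right)} = \frac{1}{2 j}$
$\frac{1}{\left(-192227 - \left(p h{\left(-16 \right)} - 14\right)\right) - 903682} = \frac{1}{\left(-192227 - \left(- 265 \frac{1}{2 \left(-16\right)} - 14\right)\right) - 903682} = \frac{1}{\left(-192227 - \left(- 265 \cdot \frac{1}{2} \left(- \frac{1}{16}\right) - 14\right)\right) - 903682} = \frac{1}{\left(-192227 - \left(\left(-265\right) \left(- \frac{1}{32}\right) - 14\right)\right) - 903682} = \frac{1}{\left(-192227 - \left(\frac{265}{32} - 14\right)\right) - 903682} = \frac{1}{\left(-192227 - - \frac{183}{32}\right) - 903682} = \frac{1}{\left(-192227 + \frac{183}{32}\right) - 903682} = \frac{1}{- \frac{6151081}{32} - 903682} = \frac{1}{- \frac{35068905}{32}} = - \frac{32}{35068905}$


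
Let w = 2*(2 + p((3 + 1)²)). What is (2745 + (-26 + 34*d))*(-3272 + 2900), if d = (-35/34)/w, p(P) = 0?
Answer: -1008213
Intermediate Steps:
w = 4 (w = 2*(2 + 0) = 2*2 = 4)
d = -35/136 (d = -35/34/4 = -35*1/34*(¼) = -35/34*¼ = -35/136 ≈ -0.25735)
(2745 + (-26 + 34*d))*(-3272 + 2900) = (2745 + (-26 + 34*(-35/136)))*(-3272 + 2900) = (2745 + (-26 - 35/4))*(-372) = (2745 - 139/4)*(-372) = (10841/4)*(-372) = -1008213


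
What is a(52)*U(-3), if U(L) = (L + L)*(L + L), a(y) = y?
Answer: 1872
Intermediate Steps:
U(L) = 4*L² (U(L) = (2*L)*(2*L) = 4*L²)
a(52)*U(-3) = 52*(4*(-3)²) = 52*(4*9) = 52*36 = 1872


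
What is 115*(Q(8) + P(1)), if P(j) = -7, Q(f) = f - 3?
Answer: -230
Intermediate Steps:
Q(f) = -3 + f
115*(Q(8) + P(1)) = 115*((-3 + 8) - 7) = 115*(5 - 7) = 115*(-2) = -230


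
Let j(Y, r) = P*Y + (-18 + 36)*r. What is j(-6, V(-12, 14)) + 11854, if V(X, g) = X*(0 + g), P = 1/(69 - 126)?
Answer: 167772/19 ≈ 8830.1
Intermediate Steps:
P = -1/57 (P = 1/(-57) = -1/57 ≈ -0.017544)
V(X, g) = X*g
j(Y, r) = 18*r - Y/57 (j(Y, r) = -Y/57 + (-18 + 36)*r = -Y/57 + 18*r = 18*r - Y/57)
j(-6, V(-12, 14)) + 11854 = (18*(-12*14) - 1/57*(-6)) + 11854 = (18*(-168) + 2/19) + 11854 = (-3024 + 2/19) + 11854 = -57454/19 + 11854 = 167772/19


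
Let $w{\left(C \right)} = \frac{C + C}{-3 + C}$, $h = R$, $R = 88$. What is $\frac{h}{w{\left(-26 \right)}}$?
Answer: $\frac{638}{13} \approx 49.077$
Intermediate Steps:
$h = 88$
$w{\left(C \right)} = \frac{2 C}{-3 + C}$
$\frac{h}{w{\left(-26 \right)}} = \frac{88}{2 \left(-26\right) \frac{1}{-3 - 26}} = \frac{88}{2 \left(-26\right) \frac{1}{-29}} = \frac{88}{2 \left(-26\right) \left(- \frac{1}{29}\right)} = \frac{88}{\frac{52}{29}} = 88 \cdot \frac{29}{52} = \frac{638}{13}$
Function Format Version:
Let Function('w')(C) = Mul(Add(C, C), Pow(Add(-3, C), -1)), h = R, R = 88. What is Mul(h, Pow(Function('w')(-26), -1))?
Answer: Rational(638, 13) ≈ 49.077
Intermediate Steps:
h = 88
Function('w')(C) = Mul(2, C, Pow(Add(-3, C), -1)) (Function('w')(C) = Mul(Mul(2, C), Pow(Add(-3, C), -1)) = Mul(2, C, Pow(Add(-3, C), -1)))
Mul(h, Pow(Function('w')(-26), -1)) = Mul(88, Pow(Mul(2, -26, Pow(Add(-3, -26), -1)), -1)) = Mul(88, Pow(Mul(2, -26, Pow(-29, -1)), -1)) = Mul(88, Pow(Mul(2, -26, Rational(-1, 29)), -1)) = Mul(88, Pow(Rational(52, 29), -1)) = Mul(88, Rational(29, 52)) = Rational(638, 13)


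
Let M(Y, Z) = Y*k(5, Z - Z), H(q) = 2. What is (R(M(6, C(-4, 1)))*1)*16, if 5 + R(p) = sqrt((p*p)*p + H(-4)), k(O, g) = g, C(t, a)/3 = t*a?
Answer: -80 + 16*sqrt(2) ≈ -57.373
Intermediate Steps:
C(t, a) = 3*a*t (C(t, a) = 3*(t*a) = 3*(a*t) = 3*a*t)
M(Y, Z) = 0 (M(Y, Z) = Y*(Z - Z) = Y*0 = 0)
R(p) = -5 + sqrt(2 + p**3) (R(p) = -5 + sqrt((p*p)*p + 2) = -5 + sqrt(p**2*p + 2) = -5 + sqrt(p**3 + 2) = -5 + sqrt(2 + p**3))
(R(M(6, C(-4, 1)))*1)*16 = ((-5 + sqrt(2 + 0**3))*1)*16 = ((-5 + sqrt(2 + 0))*1)*16 = ((-5 + sqrt(2))*1)*16 = (-5 + sqrt(2))*16 = -80 + 16*sqrt(2)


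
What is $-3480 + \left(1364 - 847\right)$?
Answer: $-2963$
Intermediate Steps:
$-3480 + \left(1364 - 847\right) = -3480 + 517 = -2963$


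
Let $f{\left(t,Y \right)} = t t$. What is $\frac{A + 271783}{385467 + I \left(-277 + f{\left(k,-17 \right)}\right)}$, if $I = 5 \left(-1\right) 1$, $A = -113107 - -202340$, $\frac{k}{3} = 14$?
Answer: $\frac{45127}{47254} \approx 0.95499$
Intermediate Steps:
$k = 42$ ($k = 3 \cdot 14 = 42$)
$A = 89233$ ($A = -113107 + 202340 = 89233$)
$f{\left(t,Y \right)} = t^{2}$
$I = -5$ ($I = \left(-5\right) 1 = -5$)
$\frac{A + 271783}{385467 + I \left(-277 + f{\left(k,-17 \right)}\right)} = \frac{89233 + 271783}{385467 - 5 \left(-277 + 42^{2}\right)} = \frac{361016}{385467 - 5 \left(-277 + 1764\right)} = \frac{361016}{385467 - 7435} = \frac{361016}{378032} = 361016 \cdot \frac{1}{378032} = \frac{45127}{47254}$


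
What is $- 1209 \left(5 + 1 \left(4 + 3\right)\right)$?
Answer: $-14508$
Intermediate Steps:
$- 1209 \left(5 + 1 \left(4 + 3\right)\right) = - 1209 \left(5 + 1 \cdot 7\right) = - 1209 \left(5 + 7\right) = \left(-1209\right) 12 = -14508$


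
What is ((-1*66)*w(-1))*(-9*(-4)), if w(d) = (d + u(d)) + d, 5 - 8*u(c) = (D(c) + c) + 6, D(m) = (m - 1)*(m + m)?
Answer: 5940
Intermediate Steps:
D(m) = 2*m*(-1 + m) (D(m) = (-1 + m)*(2*m) = 2*m*(-1 + m))
u(c) = -⅛ - c/8 - c*(-1 + c)/4 (u(c) = 5/8 - ((2*c*(-1 + c) + c) + 6)/8 = 5/8 - ((c + 2*c*(-1 + c)) + 6)/8 = 5/8 - (6 + c + 2*c*(-1 + c))/8 = 5/8 + (-¾ - c/8 - c*(-1 + c)/4) = -⅛ - c/8 - c*(-1 + c)/4)
w(d) = -⅛ - d²/4 + 17*d/8 (w(d) = (d + (-⅛ - d²/4 + d/8)) + d = (-⅛ - d²/4 + 9*d/8) + d = -⅛ - d²/4 + 17*d/8)
((-1*66)*w(-1))*(-9*(-4)) = ((-1*66)*(-⅛ - ¼*(-1)² + (17/8)*(-1)))*(-9*(-4)) = -66*(-⅛ - ¼*1 - 17/8)*36 = -66*(-⅛ - ¼ - 17/8)*36 = -66*(-5/2)*36 = 165*36 = 5940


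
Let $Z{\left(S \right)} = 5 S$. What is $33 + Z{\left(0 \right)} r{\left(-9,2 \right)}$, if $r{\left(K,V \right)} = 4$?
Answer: $33$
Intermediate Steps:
$33 + Z{\left(0 \right)} r{\left(-9,2 \right)} = 33 + 5 \cdot 0 \cdot 4 = 33 + 0 \cdot 4 = 33 + 0 = 33$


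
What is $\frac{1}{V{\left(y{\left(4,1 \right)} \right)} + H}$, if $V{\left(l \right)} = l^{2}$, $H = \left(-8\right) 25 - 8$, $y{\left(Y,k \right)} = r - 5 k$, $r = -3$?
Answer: $- \frac{1}{144} \approx -0.0069444$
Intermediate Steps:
$y{\left(Y,k \right)} = -3 - 5 k$
$H = -208$ ($H = -200 - 8 = -208$)
$\frac{1}{V{\left(y{\left(4,1 \right)} \right)} + H} = \frac{1}{\left(-3 - 5\right)^{2} - 208} = \frac{1}{\left(-8\right)^{2} - 208} = \frac{1}{64 - 208} = \frac{1}{-144} = - \frac{1}{144}$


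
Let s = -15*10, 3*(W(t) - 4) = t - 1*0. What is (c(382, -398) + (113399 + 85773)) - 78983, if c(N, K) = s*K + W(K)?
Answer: 539281/3 ≈ 1.7976e+5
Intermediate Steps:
W(t) = 4 + t/3 (W(t) = 4 + (t - 1*0)/3 = 4 + (t + 0)/3 = 4 + t/3)
s = -150
c(N, K) = 4 - 449*K/3 (c(N, K) = -150*K + (4 + K/3) = 4 - 449*K/3)
(c(382, -398) + (113399 + 85773)) - 78983 = ((4 - 449/3*(-398)) + (113399 + 85773)) - 78983 = ((4 + 178702/3) + 199172) - 78983 = (178714/3 + 199172) - 78983 = 776230/3 - 78983 = 539281/3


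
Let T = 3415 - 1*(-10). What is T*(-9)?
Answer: -30825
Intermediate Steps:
T = 3425 (T = 3415 + 10 = 3425)
T*(-9) = 3425*(-9) = -30825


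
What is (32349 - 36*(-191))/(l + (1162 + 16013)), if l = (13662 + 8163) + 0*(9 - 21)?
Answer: 523/520 ≈ 1.0058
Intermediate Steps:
l = 21825 (l = 21825 + 0*(-12) = 21825 + 0 = 21825)
(32349 - 36*(-191))/(l + (1162 + 16013)) = (32349 - 36*(-191))/(21825 + (1162 + 16013)) = (32349 + 6876)/(21825 + 17175) = 39225/39000 = 39225*(1/39000) = 523/520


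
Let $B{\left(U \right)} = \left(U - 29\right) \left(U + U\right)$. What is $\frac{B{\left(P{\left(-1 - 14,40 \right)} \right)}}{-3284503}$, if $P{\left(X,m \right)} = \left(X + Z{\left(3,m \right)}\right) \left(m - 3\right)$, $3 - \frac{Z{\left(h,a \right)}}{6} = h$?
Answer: $- \frac{648240}{3284503} \approx -0.19736$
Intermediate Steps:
$Z{\left(h,a \right)} = 18 - 6 h$
$P{\left(X,m \right)} = X \left(-3 + m\right)$ ($P{\left(X,m \right)} = \left(X + \left(18 - 18\right)\right) \left(m - 3\right) = \left(X + \left(18 - 18\right)\right) \left(-3 + m\right) = \left(X + 0\right) \left(-3 + m\right) = X \left(-3 + m\right)$)
$B{\left(U \right)} = 2 U \left(-29 + U\right)$ ($B{\left(U \right)} = \left(-29 + U\right) 2 U = 2 U \left(-29 + U\right)$)
$\frac{B{\left(P{\left(-1 - 14,40 \right)} \right)}}{-3284503} = \frac{2 \left(-1 - 14\right) \left(-3 + 40\right) \left(-29 + \left(-1 - 14\right) \left(-3 + 40\right)\right)}{-3284503} = 2 \left(\left(-15\right) 37\right) \left(-29 - 555\right) \left(- \frac{1}{3284503}\right) = 2 \left(-555\right) \left(-29 - 555\right) \left(- \frac{1}{3284503}\right) = 2 \left(-555\right) \left(-584\right) \left(- \frac{1}{3284503}\right) = 648240 \left(- \frac{1}{3284503}\right) = - \frac{648240}{3284503}$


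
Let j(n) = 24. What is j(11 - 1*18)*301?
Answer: 7224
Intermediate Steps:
j(11 - 1*18)*301 = 24*301 = 7224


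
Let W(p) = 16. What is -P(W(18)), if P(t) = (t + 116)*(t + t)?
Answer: -4224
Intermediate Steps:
P(t) = 2*t*(116 + t) (P(t) = (116 + t)*(2*t) = 2*t*(116 + t))
-P(W(18)) = -2*16*(116 + 16) = -2*16*132 = -1*4224 = -4224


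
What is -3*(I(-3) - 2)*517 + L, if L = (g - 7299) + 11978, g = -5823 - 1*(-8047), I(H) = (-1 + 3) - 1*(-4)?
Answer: 699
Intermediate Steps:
I(H) = 6 (I(H) = 2 + 4 = 6)
g = 2224 (g = -5823 + 8047 = 2224)
L = 6903 (L = (2224 - 7299) + 11978 = -5075 + 11978 = 6903)
-3*(I(-3) - 2)*517 + L = -3*(6 - 2)*517 + 6903 = -3*4*517 + 6903 = -12*517 + 6903 = -6204 + 6903 = 699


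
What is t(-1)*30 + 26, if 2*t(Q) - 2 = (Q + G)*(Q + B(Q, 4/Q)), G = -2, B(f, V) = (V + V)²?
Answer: -2779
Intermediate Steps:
B(f, V) = 4*V² (B(f, V) = (2*V)² = 4*V²)
t(Q) = 1 + (-2 + Q)*(Q + 64/Q²)/2 (t(Q) = 1 + ((Q - 2)*(Q + 4*(4/Q)²))/2 = 1 + ((-2 + Q)*(Q + 4*(16/Q²)))/2 = 1 + ((-2 + Q)*(Q + 64/Q²))/2 = 1 + (-2 + Q)*(Q + 64/Q²)/2)
t(-1)*30 + 26 = (1 + (½)*(-1)² - 1*(-1) - 64/(-1)² + 32/(-1))*30 + 26 = (1 + (½)*1 + 1 - 64*1 + 32*(-1))*30 + 26 = (1 + ½ + 1 - 64 - 32)*30 + 26 = -187/2*30 + 26 = -2805 + 26 = -2779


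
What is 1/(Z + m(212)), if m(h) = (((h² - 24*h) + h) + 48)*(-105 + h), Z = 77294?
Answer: 1/4369706 ≈ 2.2885e-7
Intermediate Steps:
m(h) = (-105 + h)*(48 + h² - 23*h) (m(h) = ((h² - 23*h) + 48)*(-105 + h) = (48 + h² - 23*h)*(-105 + h) = (-105 + h)*(48 + h² - 23*h))
1/(Z + m(212)) = 1/(77294 + (-5040 + 212³ - 128*212² + 2463*212)) = 1/(77294 + (-5040 + 9528128 - 128*44944 + 522156)) = 1/(77294 + (-5040 + 9528128 - 5752832 + 522156)) = 1/(77294 + 4292412) = 1/4369706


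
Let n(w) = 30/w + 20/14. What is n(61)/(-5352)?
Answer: -205/571326 ≈ -0.00035881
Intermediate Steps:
n(w) = 10/7 + 30/w (n(w) = 30/w + 20*(1/14) = 30/w + 10/7 = 10/7 + 30/w)
n(61)/(-5352) = (10/7 + 30/61)/(-5352) = (10/7 + 30*(1/61))*(-1/5352) = (10/7 + 30/61)*(-1/5352) = (820/427)*(-1/5352) = -205/571326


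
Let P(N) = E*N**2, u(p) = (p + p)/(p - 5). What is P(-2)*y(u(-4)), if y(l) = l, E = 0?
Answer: 0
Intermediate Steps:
u(p) = 2*p/(-5 + p) (u(p) = (2*p)/(-5 + p) = 2*p/(-5 + p))
P(N) = 0 (P(N) = 0*N**2 = 0)
P(-2)*y(u(-4)) = 0*(2*(-4)/(-5 - 4)) = 0*(2*(-4)/(-9)) = 0*(2*(-4)*(-1/9)) = 0*(8/9) = 0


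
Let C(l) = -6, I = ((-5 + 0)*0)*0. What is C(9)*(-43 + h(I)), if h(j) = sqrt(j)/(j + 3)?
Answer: 258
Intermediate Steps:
I = 0 (I = -5*0*0 = 0*0 = 0)
h(j) = sqrt(j)/(3 + j)
C(9)*(-43 + h(I)) = -6*(-43 + sqrt(0)/(3 + 0)) = -6*(-43 + 0/3) = -6*(-43 + 0*(1/3)) = -6*(-43 + 0) = -6*(-43) = 258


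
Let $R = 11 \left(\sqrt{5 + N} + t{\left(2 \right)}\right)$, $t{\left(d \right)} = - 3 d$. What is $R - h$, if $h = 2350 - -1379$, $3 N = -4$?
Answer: $-3795 + \frac{11 \sqrt{33}}{3} \approx -3773.9$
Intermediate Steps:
$N = - \frac{4}{3}$ ($N = \frac{1}{3} \left(-4\right) = - \frac{4}{3} \approx -1.3333$)
$h = 3729$ ($h = 2350 + 1379 = 3729$)
$R = -66 + \frac{11 \sqrt{33}}{3}$ ($R = 11 \left(\sqrt{5 - \frac{4}{3}} - 6\right) = 11 \left(\sqrt{\frac{11}{3}} - 6\right) = 11 \left(\frac{\sqrt{33}}{3} - 6\right) = 11 \left(-6 + \frac{\sqrt{33}}{3}\right) = -66 + \frac{11 \sqrt{33}}{3} \approx -44.937$)
$R - h = \left(-66 + \frac{11 \sqrt{33}}{3}\right) - 3729 = -3795 + \frac{11 \sqrt{33}}{3}$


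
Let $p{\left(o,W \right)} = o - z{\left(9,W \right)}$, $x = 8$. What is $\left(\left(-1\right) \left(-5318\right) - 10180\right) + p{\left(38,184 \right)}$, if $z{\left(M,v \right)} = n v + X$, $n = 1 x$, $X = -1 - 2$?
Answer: $-6293$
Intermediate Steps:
$X = -3$
$n = 8$ ($n = 1 \cdot 8 = 8$)
$z{\left(M,v \right)} = -3 + 8 v$ ($z{\left(M,v \right)} = 8 v - 3 = -3 + 8 v$)
$p{\left(o,W \right)} = 3 + o - 8 W$ ($p{\left(o,W \right)} = o - \left(-3 + 8 W\right) = 3 + o - 8 W$)
$\left(\left(-1\right) \left(-5318\right) - 10180\right) + p{\left(38,184 \right)} = \left(\left(-1\right) \left(-5318\right) - 10180\right) + \left(3 + 38 - 1472\right) = \left(5318 - 10180\right) + \left(3 + 38 - 1472\right) = -4862 - 1431 = -6293$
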